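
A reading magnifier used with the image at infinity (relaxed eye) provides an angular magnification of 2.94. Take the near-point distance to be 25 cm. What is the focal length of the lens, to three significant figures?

For the image at infinity, M = D/f.
f = D/M = 25/2.94 = 8.503 cm.

8.50 cm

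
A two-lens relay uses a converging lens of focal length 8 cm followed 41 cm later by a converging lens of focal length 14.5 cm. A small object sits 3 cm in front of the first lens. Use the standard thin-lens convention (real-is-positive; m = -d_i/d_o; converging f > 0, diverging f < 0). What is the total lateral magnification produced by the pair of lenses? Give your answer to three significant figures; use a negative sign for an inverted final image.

-0.741

Applying the thin-lens equation to the first lens, 1/8 = 1/3 + 1/d_i1, which gives d_i1 = -4.800 cm.
Its lateral magnification is m_1 = -d_i1/d_o1 = -(-4.800)/3 = 1.6000.
With d_i1 < 0 the first image is virtual and lies on the object side; the object distance for lens 2 is d_o2 = 41 - (-4.800) = 45.800 cm.
Applying the thin-lens equation again with f_2 = 14.5 cm and d_o2 = 45.800 cm gives d_i2 = 21.217 cm.
m_2 = -(21.217)/(45.800) = -0.4633.
Total m = m_1 x m_2 = (1.6000)(-0.4633) = -0.7412.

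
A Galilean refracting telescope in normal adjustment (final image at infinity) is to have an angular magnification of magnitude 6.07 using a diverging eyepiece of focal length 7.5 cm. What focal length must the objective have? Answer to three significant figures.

|M| = f_obj/|f_eye|, so f_obj = |M| x |f_eye| = 6.07 x 7.5 = 45.525 cm.

45.5 cm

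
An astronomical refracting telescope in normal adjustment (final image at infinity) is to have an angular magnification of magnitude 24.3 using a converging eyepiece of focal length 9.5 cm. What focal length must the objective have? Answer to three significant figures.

|M| = f_obj/|f_eye|, so f_obj = |M| x |f_eye| = 24.3 x 9.5 = 230.850 cm.

231 cm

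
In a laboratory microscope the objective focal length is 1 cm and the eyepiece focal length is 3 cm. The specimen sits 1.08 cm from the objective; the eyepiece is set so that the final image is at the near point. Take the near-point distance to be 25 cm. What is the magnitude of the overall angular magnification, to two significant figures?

Objective: 1/d_i = 1/f_obj - 1/d_o = 1/1 - 1/1.08 = 0.07407 cm^-1, so d_i = 13.500 cm.
m_obj = -d_i/d_o = -13.500/1.08 = -12.500.
Eyepiece angular magnification (image at near point): M_eye = 1 + D/f_e = 1 + 25/3 = 9.333.
Overall M = m_obj x M_eye = (-12.500)(9.333) = -116.67.
|M| = 116.67.

120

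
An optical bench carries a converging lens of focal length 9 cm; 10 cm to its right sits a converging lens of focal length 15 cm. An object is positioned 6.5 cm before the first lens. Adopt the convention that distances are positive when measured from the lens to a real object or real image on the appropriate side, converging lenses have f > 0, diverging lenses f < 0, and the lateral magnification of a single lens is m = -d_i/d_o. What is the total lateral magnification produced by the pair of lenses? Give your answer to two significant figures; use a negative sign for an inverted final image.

First lens: d_i1 = 1/(1/9 - 1/6.5) = -23.400 cm.
m_1 = -(-23.400)/6.5 = 3.6000.
The intermediate image is virtual, 23.400 cm to the left of lens 1, so d_o2 = L - d_i1 = 10 - (-23.400) = 33.400 cm.
Second lens: d_i2 = 1/(1/15 - 1/(33.400)) = 27.228 cm.
m_2 = -(27.228)/(33.400) = -0.8152.
Overall magnification: m = m_1 m_2 = -2.9348.

-2.9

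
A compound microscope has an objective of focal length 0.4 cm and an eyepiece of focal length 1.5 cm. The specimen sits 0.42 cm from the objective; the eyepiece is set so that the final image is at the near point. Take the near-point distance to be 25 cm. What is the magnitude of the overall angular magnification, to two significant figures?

350

Objective: 1/d_i = 1/f_obj - 1/d_o = 1/0.4 - 1/0.42 = 0.11905 cm^-1, so d_i = 8.400 cm.
m_obj = -d_i/d_o = -8.400/0.42 = -20.000.
Eyepiece angular magnification (image at near point): M_eye = 1 + D/f_e = 1 + 25/1.5 = 17.667.
Overall M = m_obj x M_eye = (-20.000)(17.667) = -353.33.
|M| = 353.33.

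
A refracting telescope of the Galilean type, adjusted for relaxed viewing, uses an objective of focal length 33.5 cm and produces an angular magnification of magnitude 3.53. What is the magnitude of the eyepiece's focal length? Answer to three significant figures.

|M| = f_obj/|f_eye|, so |f_eye| = f_obj/|M| = 33.5/3.53 = 9.490 cm.
(The eyepiece is diverging, so its signed focal length is -9.490 cm.)

9.49 cm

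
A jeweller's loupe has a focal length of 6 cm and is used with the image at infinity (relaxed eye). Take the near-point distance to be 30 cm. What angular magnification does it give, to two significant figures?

M = D/f = 30/6 = 5.000.

5.0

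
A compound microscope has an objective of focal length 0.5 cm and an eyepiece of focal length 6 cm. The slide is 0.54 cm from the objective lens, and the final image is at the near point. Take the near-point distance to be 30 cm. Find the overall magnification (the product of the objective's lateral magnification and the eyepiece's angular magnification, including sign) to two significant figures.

Objective: 1/d_i = 1/f_obj - 1/d_o = 1/0.5 - 1/0.54 = 0.14815 cm^-1, so d_i = 6.750 cm.
m_obj = -d_i/d_o = -6.750/0.54 = -12.500.
Eyepiece angular magnification (image at near point): M_eye = 1 + D/f_e = 1 + 30/6 = 6.000.
Overall M = m_obj x M_eye = (-12.500)(6.000) = -75.00.

-75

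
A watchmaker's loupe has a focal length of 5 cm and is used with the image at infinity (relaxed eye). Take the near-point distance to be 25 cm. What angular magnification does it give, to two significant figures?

M = D/f = 25/5 = 5.000.

5.0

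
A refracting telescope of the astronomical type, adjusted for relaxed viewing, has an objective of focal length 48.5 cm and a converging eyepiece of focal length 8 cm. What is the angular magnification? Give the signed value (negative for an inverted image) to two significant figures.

M = -f_obj/f_eye = -48.5/(8) = -6.062.

-6.1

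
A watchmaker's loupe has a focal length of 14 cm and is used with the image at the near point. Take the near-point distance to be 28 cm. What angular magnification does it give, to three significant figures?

3.00

M = 1 + D/f = 1 + 28/14 = 3.000.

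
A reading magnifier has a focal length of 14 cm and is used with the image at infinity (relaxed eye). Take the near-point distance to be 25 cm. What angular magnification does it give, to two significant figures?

1.8

M = D/f = 25/14 = 1.786.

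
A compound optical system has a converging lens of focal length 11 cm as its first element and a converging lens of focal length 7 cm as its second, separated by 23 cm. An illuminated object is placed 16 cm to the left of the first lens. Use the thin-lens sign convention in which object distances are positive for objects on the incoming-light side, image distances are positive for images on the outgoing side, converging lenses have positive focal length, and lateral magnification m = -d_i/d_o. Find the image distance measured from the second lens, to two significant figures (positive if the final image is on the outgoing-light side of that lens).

4.4 cm

First lens: d_i1 = 1/(1/11 - 1/16) = 35.200 cm.
This image would form 35.200 cm past lens 1, i.e. 12.200 cm beyond lens 2, so it is a virtual object for lens 2: d_o2 = 23 - 35.200 = -12.200 cm.
Second lens: d_i2 = 1/(1/7 - 1/(-12.200)) = 4.448 cm.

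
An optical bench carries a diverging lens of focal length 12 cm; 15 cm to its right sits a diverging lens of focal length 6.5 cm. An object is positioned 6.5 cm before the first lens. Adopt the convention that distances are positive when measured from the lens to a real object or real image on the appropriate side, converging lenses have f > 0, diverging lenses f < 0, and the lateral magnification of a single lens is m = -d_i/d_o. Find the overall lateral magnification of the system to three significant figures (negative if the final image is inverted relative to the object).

First lens: d_i1 = 1/(1/(-12) - 1/6.5) = -4.216 cm.
m_1 = -(-4.216)/6.5 = 0.6486.
The intermediate image is virtual, 4.216 cm to the left of lens 1, so d_o2 = L - d_i1 = 15 - (-4.216) = 19.216 cm.
Second lens: d_i2 = 1/(1/(-6.5) - 1/(19.216)) = -4.857 cm.
m_2 = -(-4.857)/(19.216) = 0.2528.
Overall magnification: m = m_1 m_2 = 0.1640.

0.164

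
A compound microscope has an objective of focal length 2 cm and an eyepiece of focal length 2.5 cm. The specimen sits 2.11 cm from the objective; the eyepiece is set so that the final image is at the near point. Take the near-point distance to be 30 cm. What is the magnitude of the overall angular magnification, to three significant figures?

Objective: 1/d_i = 1/f_obj - 1/d_o = 1/2 - 1/2.11 = 0.02607 cm^-1, so d_i = 38.364 cm.
m_obj = -d_i/d_o = -38.364/2.11 = -18.182.
Eyepiece angular magnification (image at near point): M_eye = 1 + D/f_e = 1 + 30/2.5 = 13.000.
Overall M = m_obj x M_eye = (-18.182)(13.000) = -236.36.
|M| = 236.36.

236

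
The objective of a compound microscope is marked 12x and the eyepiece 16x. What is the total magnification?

192

The overall magnification of a compound microscope is the product of the objective and eyepiece magnifications:
M = M_obj x M_eye = 12 x 16 = 192.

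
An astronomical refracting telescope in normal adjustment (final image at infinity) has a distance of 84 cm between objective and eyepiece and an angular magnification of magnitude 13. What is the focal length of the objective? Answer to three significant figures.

78.0 cm

In normal adjustment the tube length equals f_obj + f_eye and |M| = f_obj/f_eye.
So f_obj = 13 f_eye and 13 f_eye + f_eye = 84 cm, giving f_eye = 84/14 = 6.000 cm and f_obj = 78.000 cm.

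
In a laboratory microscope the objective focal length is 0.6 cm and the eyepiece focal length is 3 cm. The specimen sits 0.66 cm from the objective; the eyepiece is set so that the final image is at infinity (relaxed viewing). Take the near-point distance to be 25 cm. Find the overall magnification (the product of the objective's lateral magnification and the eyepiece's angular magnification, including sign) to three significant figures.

Objective: 1/d_i = 1/f_obj - 1/d_o = 1/0.6 - 1/0.66 = 0.15152 cm^-1, so d_i = 6.600 cm.
m_obj = -d_i/d_o = -6.600/0.66 = -10.000.
Eyepiece angular magnification (image at infinity): M_eye = D/f_e = 25/3 = 8.333.
Overall M = m_obj x M_eye = (-10.000)(8.333) = -83.33.

-83.3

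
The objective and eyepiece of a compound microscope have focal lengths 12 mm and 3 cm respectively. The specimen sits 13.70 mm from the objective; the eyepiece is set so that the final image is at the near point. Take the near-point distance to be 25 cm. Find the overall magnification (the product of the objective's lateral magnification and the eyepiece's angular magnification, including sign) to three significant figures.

-65.9

Convert to cm: f_obj = 12 mm = 1.2 cm; d_o = 13.70 mm = 1.37 cm.
Objective: 1/d_i = 1/f_obj - 1/d_o = 1/1.2 - 1/1.37 = 0.10341 cm^-1, so d_i = 9.671 cm.
m_obj = -d_i/d_o = -9.671/1.37 = -7.059.
Eyepiece angular magnification (image at near point): M_eye = 1 + D/f_e = 1 + 25/3 = 9.333.
Overall M = m_obj x M_eye = (-7.059)(9.333) = -65.88.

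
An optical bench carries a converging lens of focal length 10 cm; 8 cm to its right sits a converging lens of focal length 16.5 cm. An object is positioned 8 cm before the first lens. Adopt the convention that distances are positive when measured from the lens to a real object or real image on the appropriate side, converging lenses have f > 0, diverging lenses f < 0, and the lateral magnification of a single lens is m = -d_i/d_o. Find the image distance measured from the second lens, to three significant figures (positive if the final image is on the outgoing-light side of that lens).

25.1 cm

Lens 1: 1/d_i1 = 1/f_1 - 1/d_o1 = 1/10 - 1/8 = -0.02500 cm^-1, so d_i1 = -40.000 cm.
With d_i1 < 0 the first image is virtual and lies on the object side; the object distance for lens 2 is d_o2 = 8 - (-40.000) = 48.000 cm.
Lens 2: 1/d_i2 = 1/f_2 - 1/d_o2 = 1/16.5 - 1/(48.000) = 0.03977 cm^-1, so d_i2 = 25.143 cm.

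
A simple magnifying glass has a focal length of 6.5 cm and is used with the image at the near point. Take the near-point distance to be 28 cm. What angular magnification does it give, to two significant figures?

M = 1 + D/f = 1 + 28/6.5 = 5.308.

5.3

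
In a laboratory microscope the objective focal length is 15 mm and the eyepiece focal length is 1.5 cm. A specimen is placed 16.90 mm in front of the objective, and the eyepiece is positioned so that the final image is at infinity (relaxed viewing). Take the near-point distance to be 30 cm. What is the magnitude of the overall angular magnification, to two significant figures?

160

Convert to cm: f_obj = 15 mm = 1.5 cm; d_o = 16.90 mm = 1.69 cm.
Objective: 1/d_i = 1/f_obj - 1/d_o = 1/1.5 - 1/1.69 = 0.07495 cm^-1, so d_i = 13.342 cm.
m_obj = -d_i/d_o = -13.342/1.69 = -7.895.
Eyepiece angular magnification (image at infinity): M_eye = D/f_e = 30/1.5 = 20.000.
Overall M = m_obj x M_eye = (-7.895)(20.000) = -157.89.
|M| = 157.89.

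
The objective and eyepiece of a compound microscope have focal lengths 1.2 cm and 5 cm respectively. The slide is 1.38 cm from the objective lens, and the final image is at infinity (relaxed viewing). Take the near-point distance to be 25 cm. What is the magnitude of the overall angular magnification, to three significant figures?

33.3

Objective: 1/d_i = 1/f_obj - 1/d_o = 1/1.2 - 1/1.38 = 0.10870 cm^-1, so d_i = 9.200 cm.
m_obj = -d_i/d_o = -9.200/1.38 = -6.667.
Eyepiece angular magnification (image at infinity): M_eye = D/f_e = 25/5 = 5.000.
Overall M = m_obj x M_eye = (-6.667)(5.000) = -33.33.
|M| = 33.33.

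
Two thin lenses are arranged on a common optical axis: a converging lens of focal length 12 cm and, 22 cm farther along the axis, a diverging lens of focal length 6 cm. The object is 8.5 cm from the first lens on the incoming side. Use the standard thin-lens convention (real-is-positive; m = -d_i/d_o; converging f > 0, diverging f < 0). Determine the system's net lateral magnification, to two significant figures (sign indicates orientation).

0.36

Applying the thin-lens equation to the first lens, 1/12 = 1/8.5 + 1/d_i1, which gives d_i1 = -29.143 cm.
Its lateral magnification is m_1 = -d_i1/d_o1 = -(-29.143)/8.5 = 3.4286.
The intermediate image is virtual, 29.143 cm to the left of lens 1, so d_o2 = L - d_i1 = 22 - (-29.143) = 51.143 cm.
Applying the thin-lens equation again with f_2 = -6 cm and d_o2 = 51.143 cm gives d_i2 = -5.370 cm.
m_2 = -(-5.370)/(51.143) = 0.1050.
Overall magnification: m = m_1 m_2 = 0.3600.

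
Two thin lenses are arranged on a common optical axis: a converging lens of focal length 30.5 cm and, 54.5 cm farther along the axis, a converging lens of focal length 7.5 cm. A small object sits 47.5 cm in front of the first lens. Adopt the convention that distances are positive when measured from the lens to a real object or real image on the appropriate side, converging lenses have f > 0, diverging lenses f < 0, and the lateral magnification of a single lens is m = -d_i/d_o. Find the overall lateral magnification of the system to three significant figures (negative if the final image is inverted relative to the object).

-0.352

Applying the thin-lens equation to the first lens, 1/30.5 = 1/47.5 + 1/d_i1, which gives d_i1 = 85.221 cm.
Its lateral magnification is m_1 = -d_i1/d_o1 = -(85.221)/47.5 = -1.7941.
Since 85.221 cm > 54.5 cm, the first image lies past the second lens and serves as a virtual object: d_o2 = L - d_i1 = -30.721 cm.
Applying the thin-lens equation again with f_2 = 7.5 cm and d_o2 = -30.721 cm gives d_i2 = 6.028 cm.
m_2 = -(6.028)/(-30.721) = 0.1962.
The system's lateral magnification is m_1 m_2 = (-1.7941)(0.1962) = -0.3521.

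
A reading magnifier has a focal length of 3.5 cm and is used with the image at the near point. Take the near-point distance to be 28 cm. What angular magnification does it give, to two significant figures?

9.0

M = 1 + D/f = 1 + 28/3.5 = 9.000.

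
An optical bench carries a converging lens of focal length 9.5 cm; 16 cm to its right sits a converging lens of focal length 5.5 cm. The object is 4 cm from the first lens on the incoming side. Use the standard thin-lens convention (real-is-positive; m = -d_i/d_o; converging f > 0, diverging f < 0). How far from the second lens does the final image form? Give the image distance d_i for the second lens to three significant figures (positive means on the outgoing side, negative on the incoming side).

First lens: d_i1 = 1/(1/9.5 - 1/4) = -6.909 cm.
With d_i1 < 0 the first image is virtual and lies on the object side; the object distance for lens 2 is d_o2 = 16 - (-6.909) = 22.909 cm.
Second lens: d_i2 = 1/(1/5.5 - 1/(22.909)) = 7.238 cm.

7.24 cm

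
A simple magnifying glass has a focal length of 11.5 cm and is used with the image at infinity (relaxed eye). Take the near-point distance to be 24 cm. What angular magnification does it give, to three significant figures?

2.09

M = D/f = 24/11.5 = 2.087.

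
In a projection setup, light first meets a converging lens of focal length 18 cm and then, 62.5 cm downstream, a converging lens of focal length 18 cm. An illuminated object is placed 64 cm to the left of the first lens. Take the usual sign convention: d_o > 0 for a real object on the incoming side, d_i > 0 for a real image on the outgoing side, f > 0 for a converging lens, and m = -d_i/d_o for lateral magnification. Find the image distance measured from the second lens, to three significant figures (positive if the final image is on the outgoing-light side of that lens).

Lens 1: 1/d_i1 = 1/f_1 - 1/d_o1 = 1/18 - 1/64 = 0.03993 cm^-1, so d_i1 = 25.043 cm.
Object distance for lens 2: d_o2 = 62.5 - 25.043 = 37.457 cm.
Lens 2: 1/d_i2 = 1/f_2 - 1/d_o2 = 1/18 - 1/(37.457) = 0.02886 cm^-1, so d_i2 = 34.653 cm.

34.7 cm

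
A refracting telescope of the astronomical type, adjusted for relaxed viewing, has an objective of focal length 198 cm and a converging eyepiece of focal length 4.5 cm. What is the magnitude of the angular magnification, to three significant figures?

|M| = f_obj/|f_eye| = 198/4.5 = 44.000.

44.0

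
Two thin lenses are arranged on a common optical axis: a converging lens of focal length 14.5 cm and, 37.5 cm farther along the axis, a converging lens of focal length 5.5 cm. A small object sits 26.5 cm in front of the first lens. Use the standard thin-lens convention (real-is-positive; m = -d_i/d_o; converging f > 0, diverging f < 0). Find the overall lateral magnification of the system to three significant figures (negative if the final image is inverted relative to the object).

Applying the thin-lens equation to the first lens, 1/14.5 = 1/26.5 + 1/d_i1, which gives d_i1 = 32.021 cm.
Its lateral magnification is m_1 = -d_i1/d_o1 = -(32.021)/26.5 = -1.2083.
The intermediate image is 32.021 cm to the right of lens 1, so d_o2 = L - d_i1 = 37.5 - 32.021 = 5.479 cm.
Applying the thin-lens equation again with f_2 = 5.5 cm and d_o2 = 5.479 cm gives d_i2 = -1446.500 cm.
m_2 = -(-1446.500)/(5.479) = 264.0000.
The system's lateral magnification is m_1 m_2 = (-1.2083)(264.0000) = -319.0000.

-319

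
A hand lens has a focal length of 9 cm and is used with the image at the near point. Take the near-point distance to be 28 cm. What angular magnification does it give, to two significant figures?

M = 1 + D/f = 1 + 28/9 = 4.111.

4.1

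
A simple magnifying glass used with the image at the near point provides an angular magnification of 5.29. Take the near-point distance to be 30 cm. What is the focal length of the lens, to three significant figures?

For the image at the near point, M = 1 + D/f.
f = D/(M - 1) = 30/(5.29 - 1) = 6.993 cm.

6.99 cm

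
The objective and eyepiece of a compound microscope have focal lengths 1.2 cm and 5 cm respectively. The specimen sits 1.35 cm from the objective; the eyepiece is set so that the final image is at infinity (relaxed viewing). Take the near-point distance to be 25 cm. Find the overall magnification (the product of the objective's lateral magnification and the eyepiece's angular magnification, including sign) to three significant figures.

Objective: 1/d_i = 1/f_obj - 1/d_o = 1/1.2 - 1/1.35 = 0.09259 cm^-1, so d_i = 10.800 cm.
m_obj = -d_i/d_o = -10.800/1.35 = -8.000.
Eyepiece angular magnification (image at infinity): M_eye = D/f_e = 25/5 = 5.000.
Overall M = m_obj x M_eye = (-8.000)(5.000) = -40.00.

-40.0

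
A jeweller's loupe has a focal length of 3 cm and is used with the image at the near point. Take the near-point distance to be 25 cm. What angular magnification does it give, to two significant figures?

M = 1 + D/f = 1 + 25/3 = 9.333.

9.3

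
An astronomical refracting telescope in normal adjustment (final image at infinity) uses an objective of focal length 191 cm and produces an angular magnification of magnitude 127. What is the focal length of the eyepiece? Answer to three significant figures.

1.50 cm

|M| = f_obj/f_eye, so f_eye = f_obj/|M| = 191/127.0 = 1.504 cm.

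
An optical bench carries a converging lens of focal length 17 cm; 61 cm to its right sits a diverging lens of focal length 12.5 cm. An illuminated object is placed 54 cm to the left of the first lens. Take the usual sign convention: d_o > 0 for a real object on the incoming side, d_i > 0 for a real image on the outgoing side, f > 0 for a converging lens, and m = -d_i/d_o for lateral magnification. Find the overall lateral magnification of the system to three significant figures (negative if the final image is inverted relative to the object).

Lens 1: 1/d_i1 = 1/f_1 - 1/d_o1 = 1/17 - 1/54 = 0.04031 cm^-1, so d_i1 = 24.811 cm.
m_1 = -(24.811)/54 = -0.4595.
Object distance for lens 2: d_o2 = 61 - 24.811 = 36.189 cm.
Lens 2: 1/d_i2 = 1/f_2 - 1/d_o2 = 1/(-12.5) - 1/(36.189) = -0.10763 cm^-1, so d_i2 = -9.291 cm.
m_2 = -(-9.291)/(36.189) = 0.2567.
Overall magnification: m = m_1 m_2 = -0.1180.

-0.118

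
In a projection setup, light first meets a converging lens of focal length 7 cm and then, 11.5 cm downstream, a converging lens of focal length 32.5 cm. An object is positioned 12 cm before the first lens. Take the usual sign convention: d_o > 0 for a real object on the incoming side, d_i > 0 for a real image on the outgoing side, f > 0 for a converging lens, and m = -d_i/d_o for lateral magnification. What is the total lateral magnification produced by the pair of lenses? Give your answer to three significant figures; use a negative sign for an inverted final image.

Lens 1: 1/d_i1 = 1/f_1 - 1/d_o1 = 1/7 - 1/12 = 0.05952 cm^-1, so d_i1 = 16.800 cm.
m_1 = -(16.800)/12 = -1.4000.
This image would form 16.800 cm past lens 1, i.e. 5.300 cm beyond lens 2, so it is a virtual object for lens 2: d_o2 = 11.5 - 16.800 = -5.300 cm.
Lens 2: 1/d_i2 = 1/f_2 - 1/d_o2 = 1/32.5 - 1/(-5.300) = 0.21945 cm^-1, so d_i2 = 4.557 cm.
m_2 = -(4.557)/(-5.300) = 0.8598.
The system's lateral magnification is m_1 m_2 = (-1.4000)(0.8598) = -1.2037.

-1.20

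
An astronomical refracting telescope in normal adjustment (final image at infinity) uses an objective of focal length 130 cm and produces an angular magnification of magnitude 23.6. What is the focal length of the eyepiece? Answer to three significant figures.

|M| = f_obj/f_eye, so f_eye = f_obj/|M| = 130/23.6 = 5.508 cm.

5.51 cm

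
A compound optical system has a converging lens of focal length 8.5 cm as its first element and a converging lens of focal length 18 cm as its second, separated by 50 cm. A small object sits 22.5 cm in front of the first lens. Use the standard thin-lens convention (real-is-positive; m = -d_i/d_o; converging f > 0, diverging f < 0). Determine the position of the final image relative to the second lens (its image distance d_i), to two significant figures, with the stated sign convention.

First lens: d_i1 = 1/(1/8.5 - 1/22.5) = 13.661 cm.
The intermediate image is 13.661 cm to the right of lens 1, so d_o2 = L - d_i1 = 50 - 13.661 = 36.339 cm.
Second lens: d_i2 = 1/(1/18 - 1/(36.339)) = 35.667 cm.

36 cm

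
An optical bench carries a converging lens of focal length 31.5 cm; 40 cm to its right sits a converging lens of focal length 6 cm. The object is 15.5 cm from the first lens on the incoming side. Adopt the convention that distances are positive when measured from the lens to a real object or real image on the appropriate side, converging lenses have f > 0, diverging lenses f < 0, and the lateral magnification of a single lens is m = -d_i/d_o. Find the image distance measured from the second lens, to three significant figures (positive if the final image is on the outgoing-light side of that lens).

6.56 cm

First lens: d_i1 = 1/(1/31.5 - 1/15.5) = -30.516 cm.
With d_i1 < 0 the first image is virtual and lies on the object side; the object distance for lens 2 is d_o2 = 40 - (-30.516) = 70.516 cm.
Second lens: d_i2 = 1/(1/6 - 1/(70.516)) = 6.558 cm.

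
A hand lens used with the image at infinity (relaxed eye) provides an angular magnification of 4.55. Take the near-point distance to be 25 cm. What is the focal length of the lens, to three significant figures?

For the image at infinity, M = D/f.
f = D/M = 25/4.55 = 5.495 cm.

5.49 cm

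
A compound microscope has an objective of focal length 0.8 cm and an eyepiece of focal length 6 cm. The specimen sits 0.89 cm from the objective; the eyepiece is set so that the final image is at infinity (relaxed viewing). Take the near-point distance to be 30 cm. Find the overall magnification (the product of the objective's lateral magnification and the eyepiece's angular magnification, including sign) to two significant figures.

-44

Objective: 1/d_i = 1/f_obj - 1/d_o = 1/0.8 - 1/0.89 = 0.12640 cm^-1, so d_i = 7.911 cm.
m_obj = -d_i/d_o = -7.911/0.89 = -8.889.
Eyepiece angular magnification (image at infinity): M_eye = D/f_e = 30/6 = 5.000.
Overall M = m_obj x M_eye = (-8.889)(5.000) = -44.44.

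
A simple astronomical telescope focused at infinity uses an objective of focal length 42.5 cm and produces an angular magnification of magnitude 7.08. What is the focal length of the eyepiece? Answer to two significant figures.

6.0 cm

|M| = f_obj/f_eye, so f_eye = f_obj/|M| = 42.5/7.08 = 6.003 cm.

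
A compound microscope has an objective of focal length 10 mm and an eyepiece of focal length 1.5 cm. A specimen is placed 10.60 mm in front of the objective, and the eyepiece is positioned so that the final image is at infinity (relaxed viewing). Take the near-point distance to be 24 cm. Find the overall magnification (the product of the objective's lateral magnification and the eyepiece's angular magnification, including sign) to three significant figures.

-267

Convert to cm: f_obj = 10 mm = 1 cm; d_o = 10.60 mm = 1.06 cm.
Objective: 1/d_i = 1/f_obj - 1/d_o = 1/1 - 1/1.06 = 0.05660 cm^-1, so d_i = 17.667 cm.
m_obj = -d_i/d_o = -17.667/1.06 = -16.667.
Eyepiece angular magnification (image at infinity): M_eye = D/f_e = 24/1.5 = 16.000.
Overall M = m_obj x M_eye = (-16.667)(16.000) = -266.67.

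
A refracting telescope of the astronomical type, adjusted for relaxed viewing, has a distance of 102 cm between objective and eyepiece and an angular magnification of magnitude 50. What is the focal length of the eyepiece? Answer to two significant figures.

2.0 cm

In normal adjustment the tube length equals f_obj + f_eye and |M| = f_obj/f_eye.
So f_obj = 50 f_eye and 50 f_eye + f_eye = 102 cm, giving f_eye = 102/51 = 2.000 cm and f_obj = 100.000 cm.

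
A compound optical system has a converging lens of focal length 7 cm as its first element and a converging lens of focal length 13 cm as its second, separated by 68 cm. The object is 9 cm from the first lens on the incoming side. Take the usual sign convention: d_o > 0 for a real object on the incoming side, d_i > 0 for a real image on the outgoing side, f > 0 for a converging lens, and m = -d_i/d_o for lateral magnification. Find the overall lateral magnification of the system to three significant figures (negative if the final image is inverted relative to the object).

First lens: d_i1 = 1/(1/7 - 1/9) = 31.500 cm.
m_1 = -(31.500)/9 = -3.5000.
The intermediate image is 31.500 cm to the right of lens 1, so d_o2 = L - d_i1 = 68 - 31.500 = 36.500 cm.
Second lens: d_i2 = 1/(1/13 - 1/(36.500)) = 20.191 cm.
m_2 = -(20.191)/(36.500) = -0.5532.
The system's lateral magnification is m_1 m_2 = (-3.5000)(-0.5532) = 1.9362.

1.94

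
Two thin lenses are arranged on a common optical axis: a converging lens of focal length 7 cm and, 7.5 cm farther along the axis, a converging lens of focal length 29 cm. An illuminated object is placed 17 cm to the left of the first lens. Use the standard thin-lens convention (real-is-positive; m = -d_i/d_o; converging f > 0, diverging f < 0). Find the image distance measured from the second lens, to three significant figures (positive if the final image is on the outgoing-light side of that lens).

3.82 cm

Lens 1: 1/d_i1 = 1/f_1 - 1/d_o1 = 1/7 - 1/17 = 0.08403 cm^-1, so d_i1 = 11.900 cm.
This image would form 11.900 cm past lens 1, i.e. 4.400 cm beyond lens 2, so it is a virtual object for lens 2: d_o2 = 7.5 - 11.900 = -4.400 cm.
Lens 2: 1/d_i2 = 1/f_2 - 1/d_o2 = 1/29 - 1/(-4.400) = 0.26176 cm^-1, so d_i2 = 3.820 cm.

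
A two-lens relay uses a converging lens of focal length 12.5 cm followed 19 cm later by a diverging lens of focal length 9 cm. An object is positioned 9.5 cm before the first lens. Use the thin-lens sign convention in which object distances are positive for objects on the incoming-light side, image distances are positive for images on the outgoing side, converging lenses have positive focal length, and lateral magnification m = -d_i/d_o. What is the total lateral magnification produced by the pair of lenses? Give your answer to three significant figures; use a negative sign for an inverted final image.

Applying the thin-lens equation to the first lens, 1/12.5 = 1/9.5 + 1/d_i1, which gives d_i1 = -39.583 cm.
Its lateral magnification is m_1 = -d_i1/d_o1 = -(-39.583)/9.5 = 4.1667.
With d_i1 < 0 the first image is virtual and lies on the object side; the object distance for lens 2 is d_o2 = 19 - (-39.583) = 58.583 cm.
Applying the thin-lens equation again with f_2 = -9 cm and d_o2 = 58.583 cm gives d_i2 = -7.801 cm.
m_2 = -(-7.801)/(58.583) = 0.1332.
The system's lateral magnification is m_1 m_2 = (4.1667)(0.1332) = 0.5549.

0.555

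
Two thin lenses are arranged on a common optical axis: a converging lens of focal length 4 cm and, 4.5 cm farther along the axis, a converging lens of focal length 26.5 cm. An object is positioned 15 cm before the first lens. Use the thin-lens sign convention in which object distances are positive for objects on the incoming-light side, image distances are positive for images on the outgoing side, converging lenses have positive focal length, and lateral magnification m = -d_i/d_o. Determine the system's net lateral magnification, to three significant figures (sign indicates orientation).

First lens: d_i1 = 1/(1/4 - 1/15) = 5.455 cm.
m_1 = -(5.455)/15 = -0.3636.
This image would form 5.455 cm past lens 1, i.e. 0.955 cm beyond lens 2, so it is a virtual object for lens 2: d_o2 = 4.5 - 5.455 = -0.955 cm.
Second lens: d_i2 = 1/(1/26.5 - 1/(-0.955)) = 0.921 cm.
m_2 = -(0.921)/(-0.955) = 0.9652.
The system's lateral magnification is m_1 m_2 = (-0.3636)(0.9652) = -0.3510.

-0.351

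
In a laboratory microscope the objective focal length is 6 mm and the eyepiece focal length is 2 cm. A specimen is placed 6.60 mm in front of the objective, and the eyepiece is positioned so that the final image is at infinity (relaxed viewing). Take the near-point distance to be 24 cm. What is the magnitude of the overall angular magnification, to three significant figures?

Convert to cm: f_obj = 6 mm = 0.6 cm; d_o = 6.60 mm = 0.66 cm.
Objective: 1/d_i = 1/f_obj - 1/d_o = 1/0.6 - 1/0.66 = 0.15152 cm^-1, so d_i = 6.600 cm.
m_obj = -d_i/d_o = -6.600/0.66 = -10.000.
Eyepiece angular magnification (image at infinity): M_eye = D/f_e = 24/2 = 12.000.
Overall M = m_obj x M_eye = (-10.000)(12.000) = -120.00.
|M| = 120.00.

120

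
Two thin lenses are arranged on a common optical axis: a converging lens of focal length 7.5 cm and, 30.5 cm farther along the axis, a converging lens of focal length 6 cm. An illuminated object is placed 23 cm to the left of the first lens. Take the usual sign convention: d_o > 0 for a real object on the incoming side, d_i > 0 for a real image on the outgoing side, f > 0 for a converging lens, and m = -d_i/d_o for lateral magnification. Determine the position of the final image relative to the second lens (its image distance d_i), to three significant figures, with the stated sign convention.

Lens 1: 1/d_i1 = 1/f_1 - 1/d_o1 = 1/7.5 - 1/23 = 0.08986 cm^-1, so d_i1 = 11.129 cm.
That image sits 19.371 cm in front of the second lens, so d_o2 = 19.371 cm.
Lens 2: 1/d_i2 = 1/f_2 - 1/d_o2 = 1/6 - 1/(19.371) = 0.11504 cm^-1, so d_i2 = 8.692 cm.

8.69 cm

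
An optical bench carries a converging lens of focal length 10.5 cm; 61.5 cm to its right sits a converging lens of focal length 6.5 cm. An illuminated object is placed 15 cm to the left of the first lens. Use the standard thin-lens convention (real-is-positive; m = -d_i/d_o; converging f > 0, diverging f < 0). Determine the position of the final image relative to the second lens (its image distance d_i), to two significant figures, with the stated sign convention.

First lens: d_i1 = 1/(1/10.5 - 1/15) = 35.000 cm.
Object distance for lens 2: d_o2 = 61.5 - 35.000 = 26.500 cm.
Second lens: d_i2 = 1/(1/6.5 - 1/(26.500)) = 8.613 cm.

8.6 cm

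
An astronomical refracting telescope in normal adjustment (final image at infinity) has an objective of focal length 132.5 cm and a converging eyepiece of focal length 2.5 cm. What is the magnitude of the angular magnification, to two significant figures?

|M| = f_obj/|f_eye| = 132.5/2.5 = 53.000.

53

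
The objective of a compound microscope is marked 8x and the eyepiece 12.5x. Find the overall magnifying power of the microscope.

The overall magnification of a compound microscope is the product of the objective and eyepiece magnifications:
M = M_obj x M_eye = 8 x 12.5 = 100.

100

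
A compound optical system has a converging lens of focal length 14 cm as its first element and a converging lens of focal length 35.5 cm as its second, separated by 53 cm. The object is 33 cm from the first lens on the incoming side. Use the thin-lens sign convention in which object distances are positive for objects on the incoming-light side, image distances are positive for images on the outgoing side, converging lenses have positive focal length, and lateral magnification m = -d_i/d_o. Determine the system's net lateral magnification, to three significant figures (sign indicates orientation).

Applying the thin-lens equation to the first lens, 1/14 = 1/33 + 1/d_i1, which gives d_i1 = 24.316 cm.
Its lateral magnification is m_1 = -d_i1/d_o1 = -(24.316)/33 = -0.7368.
Object distance for lens 2: d_o2 = 53 - 24.316 = 28.684 cm.
Applying the thin-lens equation again with f_2 = 35.5 cm and d_o2 = 28.684 cm gives d_i2 = -149.402 cm.
m_2 = -(-149.402)/(28.684) = 5.2085.
Overall magnification: m = m_1 m_2 = -3.8378.

-3.84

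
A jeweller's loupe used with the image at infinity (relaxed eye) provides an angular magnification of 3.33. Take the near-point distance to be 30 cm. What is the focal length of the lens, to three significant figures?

9.01 cm

For the image at infinity, M = D/f.
f = D/M = 30/3.33 = 9.009 cm.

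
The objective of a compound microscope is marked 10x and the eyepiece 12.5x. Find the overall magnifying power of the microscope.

125

The overall magnification of a compound microscope is the product of the objective and eyepiece magnifications:
M = M_obj x M_eye = 10 x 12.5 = 125.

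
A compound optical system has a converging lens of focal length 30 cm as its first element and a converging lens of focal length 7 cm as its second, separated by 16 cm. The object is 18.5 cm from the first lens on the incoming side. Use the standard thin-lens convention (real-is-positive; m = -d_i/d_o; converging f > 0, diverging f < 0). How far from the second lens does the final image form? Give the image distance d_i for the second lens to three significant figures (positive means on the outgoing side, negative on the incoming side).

Lens 1: 1/d_i1 = 1/f_1 - 1/d_o1 = 1/30 - 1/18.5 = -0.02072 cm^-1, so d_i1 = -48.261 cm.
With d_i1 < 0 the first image is virtual and lies on the object side; the object distance for lens 2 is d_o2 = 16 - (-48.261) = 64.261 cm.
Lens 2: 1/d_i2 = 1/f_2 - 1/d_o2 = 1/7 - 1/(64.261) = 0.12730 cm^-1, so d_i2 = 7.856 cm.

7.86 cm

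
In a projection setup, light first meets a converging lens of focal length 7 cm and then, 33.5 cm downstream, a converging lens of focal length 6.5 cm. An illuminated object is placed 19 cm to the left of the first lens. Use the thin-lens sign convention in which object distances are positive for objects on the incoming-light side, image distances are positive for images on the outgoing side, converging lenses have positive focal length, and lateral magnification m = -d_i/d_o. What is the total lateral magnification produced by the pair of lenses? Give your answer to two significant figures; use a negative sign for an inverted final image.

0.24

Lens 1: 1/d_i1 = 1/f_1 - 1/d_o1 = 1/7 - 1/19 = 0.09023 cm^-1, so d_i1 = 11.083 cm.
m_1 = -(11.083)/19 = -0.5833.
That image sits 22.417 cm in front of the second lens, so d_o2 = 22.417 cm.
Lens 2: 1/d_i2 = 1/f_2 - 1/d_o2 = 1/6.5 - 1/(22.417) = 0.10924 cm^-1, so d_i2 = 9.154 cm.
m_2 = -(9.154)/(22.417) = -0.4084.
Total m = m_1 x m_2 = (-0.5833)(-0.4084) = 0.2382.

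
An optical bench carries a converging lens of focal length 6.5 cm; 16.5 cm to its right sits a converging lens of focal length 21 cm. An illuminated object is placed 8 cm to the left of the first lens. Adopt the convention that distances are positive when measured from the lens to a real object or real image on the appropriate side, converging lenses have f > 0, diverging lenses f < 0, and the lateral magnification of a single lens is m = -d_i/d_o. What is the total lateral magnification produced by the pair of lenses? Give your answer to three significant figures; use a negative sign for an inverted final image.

First lens: d_i1 = 1/(1/6.5 - 1/8) = 34.667 cm.
m_1 = -(34.667)/8 = -4.3333.
Since 34.667 cm > 16.5 cm, the first image lies past the second lens and serves as a virtual object: d_o2 = L - d_i1 = -18.167 cm.
Second lens: d_i2 = 1/(1/21 - 1/(-18.167)) = 9.740 cm.
m_2 = -(9.740)/(-18.167) = 0.5362.
The system's lateral magnification is m_1 m_2 = (-4.3333)(0.5362) = -2.3234.

-2.32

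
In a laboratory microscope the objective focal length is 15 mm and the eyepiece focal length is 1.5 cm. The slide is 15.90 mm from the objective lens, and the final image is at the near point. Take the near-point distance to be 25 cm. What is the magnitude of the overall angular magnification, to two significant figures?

290

Convert to cm: f_obj = 15 mm = 1.5 cm; d_o = 15.90 mm = 1.59 cm.
Objective: 1/d_i = 1/f_obj - 1/d_o = 1/1.5 - 1/1.59 = 0.03774 cm^-1, so d_i = 26.500 cm.
m_obj = -d_i/d_o = -26.500/1.59 = -16.667.
Eyepiece angular magnification (image at near point): M_eye = 1 + D/f_e = 1 + 25/1.5 = 17.667.
Overall M = m_obj x M_eye = (-16.667)(17.667) = -294.44.
|M| = 294.44.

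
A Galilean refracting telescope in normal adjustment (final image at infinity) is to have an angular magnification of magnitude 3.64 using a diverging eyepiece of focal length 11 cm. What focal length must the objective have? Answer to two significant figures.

40 cm

|M| = f_obj/|f_eye|, so f_obj = |M| x |f_eye| = 3.64 x 11 = 40.040 cm.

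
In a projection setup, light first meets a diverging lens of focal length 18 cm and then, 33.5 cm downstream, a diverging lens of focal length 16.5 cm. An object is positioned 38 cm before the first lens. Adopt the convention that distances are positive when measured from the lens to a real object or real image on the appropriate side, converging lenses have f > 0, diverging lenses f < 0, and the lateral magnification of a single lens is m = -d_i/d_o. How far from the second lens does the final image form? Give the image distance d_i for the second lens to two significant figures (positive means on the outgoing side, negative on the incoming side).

-12 cm

Applying the thin-lens equation to the first lens, 1/(-18) = 1/38 + 1/d_i1, which gives d_i1 = -12.214 cm.
The intermediate image is virtual, 12.214 cm to the left of lens 1, so d_o2 = L - d_i1 = 33.5 - (-12.214) = 45.714 cm.
Applying the thin-lens equation again with f_2 = -16.5 cm and d_o2 = 45.714 cm gives d_i2 = -12.124 cm.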